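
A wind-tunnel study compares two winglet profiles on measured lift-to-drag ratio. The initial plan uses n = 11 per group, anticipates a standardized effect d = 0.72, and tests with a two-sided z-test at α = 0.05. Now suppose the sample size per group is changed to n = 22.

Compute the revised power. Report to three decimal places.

With n = 22 per group: δ = d·√(n/2) = 0.72 × √(22/2) = 2.3880. Critical value z_{0.025} = 1.960.
Revised power = Φ(δ − 1.960) + Φ(−δ − 1.960) = Φ(0.428) + Φ(-4.348) = 0.6657 + 0.0000 = 0.6657.

Power ≈ 0.666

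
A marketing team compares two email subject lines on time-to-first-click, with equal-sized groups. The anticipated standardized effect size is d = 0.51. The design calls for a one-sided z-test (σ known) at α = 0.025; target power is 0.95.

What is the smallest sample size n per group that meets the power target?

Set Φ(δ − 1.960) = 0.95; then δ − 1.960 = Φ⁻¹(0.95) = 1.645, giving δ = 3.605.
δ = d·√(n/2) ⇒ n = 2(δ/d)² = 2 × (3.605 / 0.51)² = 99.92.
Rounding up, n = 100 per group.

n = 100 per group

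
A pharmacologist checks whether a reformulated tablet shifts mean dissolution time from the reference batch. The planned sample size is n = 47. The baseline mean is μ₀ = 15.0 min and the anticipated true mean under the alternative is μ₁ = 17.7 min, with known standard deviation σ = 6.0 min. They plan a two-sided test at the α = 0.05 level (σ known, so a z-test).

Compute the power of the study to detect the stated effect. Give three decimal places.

Power ≈ 0.870

Standardized effect: d = |μ₁ − μ₀| / σ = |17.7 − 15.0| / 6.0 = 0.4500
Noncentrality parameter: δ = d·√n = 0.4500 × √47 = 3.0850
Two-sided α = 0.05 → critical value z_{0.025} = 1.960.
Power = Φ(δ − 1.960) + Φ(−δ − 1.960) = Φ(1.125) + Φ(-5.045) = 0.8697 + 0.0000 = 0.8697.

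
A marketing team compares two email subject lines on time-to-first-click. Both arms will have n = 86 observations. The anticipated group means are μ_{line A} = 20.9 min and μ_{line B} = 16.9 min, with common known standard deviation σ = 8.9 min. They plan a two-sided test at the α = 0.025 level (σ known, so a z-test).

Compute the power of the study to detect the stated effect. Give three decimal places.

Standardized effect: d = |μ_{line A} − μ_{line B}| / σ = |20.9 − 16.9| / 8.9 = 0.4494
Noncentrality parameter: δ = d·√(n/2) = 0.4494 × √(86/2) = 2.9472
Critical value for a two-sided test at α = 0.025: z_{α/2} = 2.241.
Power = Φ(δ − 2.241) + Φ(−δ − 2.241) = Φ(0.706) + Φ(-5.189) = 0.7598 + 0.0000 = 0.7598.

Power ≈ 0.760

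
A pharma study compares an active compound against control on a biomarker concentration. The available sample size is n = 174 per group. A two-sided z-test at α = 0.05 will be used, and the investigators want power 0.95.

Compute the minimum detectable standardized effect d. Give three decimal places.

d ≈ 0.386

Need Φ(δ − 1.960) = 0.95, so δ = 1.960 + 1.645 = 3.605.
(The second rejection-region term Φ(−δ − z_{α/2}) is negligible and dropped.)
δ = d·√(n/2) ⇒ d = δ/√(n/2) = 3.605/√(174/2) = 0.3865.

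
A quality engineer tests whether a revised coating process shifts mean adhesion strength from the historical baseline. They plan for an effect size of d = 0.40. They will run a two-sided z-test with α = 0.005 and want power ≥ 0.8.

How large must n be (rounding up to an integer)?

Set Φ(δ − 2.807) = 0.8; then δ − 2.807 = Φ⁻¹(0.8) = 0.842, giving δ = 3.649.
(Ignoring the negligible lower-tail rejection probability gives the usual closed-form inversion.)
δ = d·√n ⇒ n = (δ/d)² = (3.649 / 0.40)² = 83.20.
Rounding up, n = 84.

n = 84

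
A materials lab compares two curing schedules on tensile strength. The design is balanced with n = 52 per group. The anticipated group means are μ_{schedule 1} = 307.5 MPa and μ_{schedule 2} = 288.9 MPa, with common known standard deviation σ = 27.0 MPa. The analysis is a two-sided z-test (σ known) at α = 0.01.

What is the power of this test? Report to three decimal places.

Power ≈ 0.826

Standardized effect: d = |μ_{schedule 1} − μ_{schedule 2}| / σ = |307.5 − 288.9| / 27.0 = 0.6889
Noncentrality parameter: δ = d·√(n/2) = 0.6889 × √(52/2) = 3.5127
Two-sided α = 0.01 → critical value z_{0.005} = 2.576.
Power = Φ(δ − 2.576) + Φ(−δ − 2.576) = Φ(0.937) + Φ(-6.088) = 0.8256 + 0.0000 = 0.8256.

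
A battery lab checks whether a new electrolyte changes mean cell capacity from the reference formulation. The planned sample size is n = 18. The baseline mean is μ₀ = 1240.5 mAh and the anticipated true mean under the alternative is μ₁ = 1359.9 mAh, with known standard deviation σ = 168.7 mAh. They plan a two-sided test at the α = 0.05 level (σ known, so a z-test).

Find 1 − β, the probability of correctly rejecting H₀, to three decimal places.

Standardized effect: d = |μ₁ − μ₀| / σ = |1359.9 − 1240.5| / 168.7 = 0.7078
Noncentrality parameter: δ = d·√n = 0.7078 × √18 = 3.0028
Two-sided α = 0.05 → critical value z_{0.025} = 1.960.
Power = Φ(δ − 1.960) + Φ(−δ − 1.960) = Φ(1.043) + Φ(-4.963) = 0.8515 + 0.0000 = 0.8515.

Power ≈ 0.851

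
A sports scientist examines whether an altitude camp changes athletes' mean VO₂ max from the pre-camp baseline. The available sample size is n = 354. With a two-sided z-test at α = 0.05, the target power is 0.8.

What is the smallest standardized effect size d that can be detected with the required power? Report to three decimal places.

Need Φ(δ − 1.960) = 0.8, so δ = 1.960 + 0.842 = 2.802.
(The second rejection-region term Φ(−δ − z_{α/2}) is negligible and dropped.)
δ = d·√n ⇒ d = δ/√n = 2.802/√354 = 0.1489.

d ≈ 0.149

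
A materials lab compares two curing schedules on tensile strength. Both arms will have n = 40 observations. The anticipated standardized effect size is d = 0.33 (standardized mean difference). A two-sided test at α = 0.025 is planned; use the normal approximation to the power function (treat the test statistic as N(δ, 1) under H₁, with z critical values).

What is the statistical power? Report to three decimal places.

Power ≈ 0.222

Noncentrality parameter: δ = d·√(n/2) = 0.33 × √(40/2) = 1.4758
Two-sided α = 0.025 → critical value z_{0.0125} = 2.241.
Power = Φ(δ − 2.241) + Φ(−δ − 2.241) = Φ(-0.766) + Φ(-3.717) = 0.2220 + 0.0001 = 0.2221.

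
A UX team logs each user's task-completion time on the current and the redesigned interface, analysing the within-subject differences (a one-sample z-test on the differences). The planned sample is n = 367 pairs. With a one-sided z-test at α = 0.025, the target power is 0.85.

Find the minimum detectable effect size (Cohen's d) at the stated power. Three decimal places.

Required noncentrality: δ = z_{0.025} + z_{0.15} = 1.960 + 1.036 = 2.996.
δ = d·√n ⇒ d = δ/√n = 2.996/√367 = 0.1564.

d ≈ 0.156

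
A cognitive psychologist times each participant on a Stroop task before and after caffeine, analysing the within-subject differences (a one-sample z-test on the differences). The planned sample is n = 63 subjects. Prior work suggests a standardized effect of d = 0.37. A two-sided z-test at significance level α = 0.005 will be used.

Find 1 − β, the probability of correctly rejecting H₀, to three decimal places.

Power ≈ 0.552

Noncentrality parameter: δ = d·√n = 0.37 × √63 = 2.9368
Critical value for a two-sided test at α = 0.005: z_{α/2} = 2.807.
Power = Φ(δ − 2.807) + Φ(−δ − 2.807) = Φ(0.130) + Φ(-5.744) = 0.5516 + 0.0000 = 0.5516.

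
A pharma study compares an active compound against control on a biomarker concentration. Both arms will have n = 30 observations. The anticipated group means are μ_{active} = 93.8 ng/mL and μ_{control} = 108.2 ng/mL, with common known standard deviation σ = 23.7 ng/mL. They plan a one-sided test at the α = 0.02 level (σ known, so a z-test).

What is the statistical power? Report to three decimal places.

Standardized effect: d = |μ_{active} − μ_{control}| / σ = |93.8 − 108.2| / 23.7 = 0.6076
Noncentrality parameter: δ = d·√(n/2) = 0.6076 × √(30/2) = 2.3532
Critical value for a one-sided test at α = 0.02: z_α = 2.054.
Power = P(Z > 2.054 − δ) = Φ(0.299) = 0.6177.

Power ≈ 0.618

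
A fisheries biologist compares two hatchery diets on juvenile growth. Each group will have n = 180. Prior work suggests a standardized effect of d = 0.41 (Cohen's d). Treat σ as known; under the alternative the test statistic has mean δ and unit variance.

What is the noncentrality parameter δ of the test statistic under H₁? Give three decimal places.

δ ≈ 3.890

The noncentrality parameter scales effect size by the design's sample-size factor: δ = d·√(n/2) = 0.41 × √(180/2) = 3.8896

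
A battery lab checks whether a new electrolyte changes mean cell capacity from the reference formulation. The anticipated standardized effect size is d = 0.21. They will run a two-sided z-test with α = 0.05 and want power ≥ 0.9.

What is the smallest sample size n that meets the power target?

Set Φ(δ − 1.960) = 0.9; then δ − 1.960 = Φ⁻¹(0.9) = 1.282, giving δ = 3.242.
(Ignoring the negligible lower-tail rejection probability gives the usual closed-form inversion.)
δ = d·√n ⇒ n = (δ/d)² = (3.242 / 0.21)² = 238.26.
Round up to the next whole unit.

n = 239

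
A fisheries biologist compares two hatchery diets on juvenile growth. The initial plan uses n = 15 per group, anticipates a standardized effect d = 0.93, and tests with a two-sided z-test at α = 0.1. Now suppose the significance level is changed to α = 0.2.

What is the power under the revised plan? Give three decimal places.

Power ≈ 0.897

δ = d·√(n/2) = 0.93 × √(15/2) = 2.5469 (unchanged). New critical value: z_{0.1} = 1.282.
Revised power = Φ(δ − 1.282) + Φ(−δ − 1.282) = Φ(1.265) + Φ(-3.828) = 0.8971 + 0.0001 = 0.8972.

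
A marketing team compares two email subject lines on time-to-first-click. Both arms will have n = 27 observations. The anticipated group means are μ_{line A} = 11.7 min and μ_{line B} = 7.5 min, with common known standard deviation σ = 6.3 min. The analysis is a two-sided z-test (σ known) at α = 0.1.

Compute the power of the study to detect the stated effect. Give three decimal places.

Power ≈ 0.790

Standardized effect: d = |μ_{line A} − μ_{line B}| / σ = |11.7 − 7.5| / 6.3 = 0.6667
Noncentrality parameter: δ = d·√(n/2) = 0.6667 × √(27/2) = 2.4495
Two-sided α = 0.1 → critical value z_{0.05} = 1.645.
Power = Φ(δ − 1.645) + Φ(−δ − 1.645) = Φ(0.805) + Φ(-4.094) = 0.7895 + 0.0000 = 0.7895.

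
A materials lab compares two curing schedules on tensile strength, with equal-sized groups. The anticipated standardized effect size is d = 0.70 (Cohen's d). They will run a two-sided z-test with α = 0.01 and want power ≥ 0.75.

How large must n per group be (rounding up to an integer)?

n = 44 per group

For power 0.75 need Φ(δ − z_{0.005}) = 0.75, so δ = z_{0.005} + z_{0.25} = 2.576 + 0.674 = 3.250.
(Ignoring the negligible lower-tail rejection probability gives the usual closed-form inversion.)
δ = d·√(n/2) ⇒ n = 2(δ/d)² = 2 × (3.250 / 0.70)² = 43.12.
Rounding up, n = 44 per group.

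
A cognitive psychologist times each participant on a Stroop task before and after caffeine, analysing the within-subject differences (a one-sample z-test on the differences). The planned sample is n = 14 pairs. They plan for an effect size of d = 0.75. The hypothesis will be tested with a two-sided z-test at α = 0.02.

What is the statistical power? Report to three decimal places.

Noncentrality parameter: λ = d·√n = 0.75 × √14 = 2.8062
Two-sided α = 0.02 → critical value z_{0.01} = 2.326.
Power = Φ(λ − 2.326) + Φ(−λ − 2.326) = Φ(0.480) + Φ(-5.133) = 0.6843 + 0.0000 = 0.6843.

Power ≈ 0.684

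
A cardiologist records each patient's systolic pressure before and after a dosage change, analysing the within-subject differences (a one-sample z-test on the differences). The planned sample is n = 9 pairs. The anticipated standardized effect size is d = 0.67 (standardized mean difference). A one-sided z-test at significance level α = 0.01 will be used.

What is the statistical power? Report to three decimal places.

Noncentrality parameter: δ = d·√n = 0.67 × √9 = 2.0100
One-sided α = 0.01 → critical value z_{0.01} = 2.326.
Power = Φ(δ − 2.326) = Φ(-0.316) = 0.3759.

Power ≈ 0.376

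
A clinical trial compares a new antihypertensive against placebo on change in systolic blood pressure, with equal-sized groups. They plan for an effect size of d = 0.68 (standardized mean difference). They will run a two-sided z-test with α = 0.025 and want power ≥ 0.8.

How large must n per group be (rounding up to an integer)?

For power 0.8 need Φ(δ − z_{0.0125}) = 0.8, so δ = z_{0.0125} + z_{0.20} = 2.241 + 0.842 = 3.083.
(Ignoring the negligible lower-tail rejection probability gives the usual closed-form inversion.)
δ = d·√(n/2) ⇒ n = 2(δ/d)² = 2 × (3.083 / 0.68)² = 41.11.
Round up to the next whole unit.

n = 42 per group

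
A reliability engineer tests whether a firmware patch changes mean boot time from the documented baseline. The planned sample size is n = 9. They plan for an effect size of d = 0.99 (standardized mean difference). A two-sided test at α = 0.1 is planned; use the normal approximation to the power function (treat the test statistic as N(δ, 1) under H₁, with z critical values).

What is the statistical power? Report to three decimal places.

Power ≈ 0.907

Noncentrality parameter: δ = d·√n = 0.99 × √9 = 2.9700
Two-sided α = 0.1 → critical value z_{0.05} = 1.645.
Power = Φ(δ − 1.645) + Φ(−δ − 1.645) = Φ(1.325) + Φ(-4.615) = 0.9074 + 0.0000 = 0.9074.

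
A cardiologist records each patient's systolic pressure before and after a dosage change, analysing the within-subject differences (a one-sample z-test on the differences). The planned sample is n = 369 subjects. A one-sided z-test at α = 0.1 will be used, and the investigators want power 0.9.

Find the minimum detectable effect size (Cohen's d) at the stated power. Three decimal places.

Required noncentrality: δ = z_{0.1} + z_{0.10} = 1.282 + 1.282 = 2.563.
δ = d·√n ⇒ d = δ/√n = 2.563/√369 = 0.1334.

d ≈ 0.133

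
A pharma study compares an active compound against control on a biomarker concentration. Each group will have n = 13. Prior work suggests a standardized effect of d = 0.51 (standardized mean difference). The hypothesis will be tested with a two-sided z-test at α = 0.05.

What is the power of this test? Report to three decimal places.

Noncentrality parameter: δ = d·√(n/2) = 0.51 × √(13/2) = 1.3002
Critical value for a two-sided test at α = 0.05: z_{α/2} = 1.960.
Power = Φ(δ − 1.960) + Φ(−δ − 1.960) = Φ(-0.660) + Φ(-3.260) = 0.2547 + 0.0006 = 0.2553.

Power ≈ 0.255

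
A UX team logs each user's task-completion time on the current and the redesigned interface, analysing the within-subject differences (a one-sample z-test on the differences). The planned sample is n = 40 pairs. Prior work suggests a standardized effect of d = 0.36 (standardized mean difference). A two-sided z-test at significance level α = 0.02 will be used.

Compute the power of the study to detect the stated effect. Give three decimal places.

Noncentrality parameter: δ = d·√n = 0.36 × √40 = 2.2768
Critical value for a two-sided test at α = 0.02: z_{α/2} = 2.326.
Power = Φ(δ − 2.326) + Φ(−δ − 2.326) = Φ(-0.050) + Φ(-4.603) = 0.4803 + 0.0000 = 0.4803.

Power ≈ 0.480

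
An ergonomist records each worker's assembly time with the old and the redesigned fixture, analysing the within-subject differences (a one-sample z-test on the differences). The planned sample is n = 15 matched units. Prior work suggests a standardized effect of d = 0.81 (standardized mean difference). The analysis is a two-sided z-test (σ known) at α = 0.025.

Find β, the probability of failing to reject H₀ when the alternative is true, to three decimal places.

Noncentrality parameter: δ = d·√n = 0.81 × √15 = 3.1371
Two-sided α = 0.025 → critical value z_{0.0125} = 2.241.
Power = Φ(δ − 2.241) + Φ(−δ − 2.241) = Φ(0.896) + Φ(-5.379) = 0.8148 + 0.0000 = 0.8148.
Type II error: β = 1 − power = 1 − 0.8148 = 0.1852.

β ≈ 0.185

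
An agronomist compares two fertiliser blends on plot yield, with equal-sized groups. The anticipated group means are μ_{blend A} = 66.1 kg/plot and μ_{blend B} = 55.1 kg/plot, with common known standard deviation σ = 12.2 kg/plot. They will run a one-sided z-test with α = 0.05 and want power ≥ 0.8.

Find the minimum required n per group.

n = 16 per group

Standardized effect: d = |μ_{blend A} − μ_{blend B}| / σ = |66.1 − 55.1| / 12.2 = 0.9016
Set Φ(δ − 1.645) = 0.8; then δ − 1.645 = Φ⁻¹(0.8) = 0.842, giving δ = 2.486.
δ = d·√(n/2) ⇒ n = 2(δ/d)² = 2 × (2.486 / 0.9016)² = 15.21.
Round up to the next whole unit.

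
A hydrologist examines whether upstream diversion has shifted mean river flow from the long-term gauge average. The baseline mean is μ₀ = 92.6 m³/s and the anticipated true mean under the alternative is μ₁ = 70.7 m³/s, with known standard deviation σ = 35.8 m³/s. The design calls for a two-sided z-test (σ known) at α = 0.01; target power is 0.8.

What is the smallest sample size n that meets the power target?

n = 32

Standardized effect: d = |μ₁ − μ₀| / σ = |70.7 − 92.6| / 35.8 = 0.6117
Set Φ(δ − 2.576) = 0.8; then δ − 2.576 = Φ⁻¹(0.8) = 0.842, giving δ = 3.417.
(For δ > 0 the lower-tail rejection region contributes negligibly to power, so the one-term inversion is standard.)
δ = d·√n ⇒ n = (δ/d)² = (3.417 / 0.6117)² = 31.21.
Rounding up, n = 32.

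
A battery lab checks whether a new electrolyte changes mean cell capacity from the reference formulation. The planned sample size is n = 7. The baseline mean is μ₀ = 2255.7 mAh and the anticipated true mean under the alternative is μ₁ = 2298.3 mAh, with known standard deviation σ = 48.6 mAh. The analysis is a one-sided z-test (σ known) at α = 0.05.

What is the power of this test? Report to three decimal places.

Power ≈ 0.750

Standardized effect: d = |μ₁ − μ₀| / σ = |2298.3 − 2255.7| / 48.6 = 0.8765
Noncentrality parameter: δ = d·√n = 0.8765 × √7 = 2.3191
One-sided α = 0.05 → critical value z_{0.05} = 1.645.
Power = Φ(δ − 1.645) = Φ(0.674) = 0.7499.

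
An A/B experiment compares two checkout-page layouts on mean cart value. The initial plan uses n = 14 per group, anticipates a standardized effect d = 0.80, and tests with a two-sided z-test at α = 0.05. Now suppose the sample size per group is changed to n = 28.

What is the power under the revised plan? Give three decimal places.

With n = 28 per group: δ = d·√(n/2) = 0.80 × √(28/2) = 2.9933. Critical value z_{0.025} = 1.960.
Revised power = Φ(δ − 1.960) + Φ(−δ − 1.960) = Φ(1.033) + Φ(-4.953) = 0.8493 + 0.0000 = 0.8493.

Power ≈ 0.849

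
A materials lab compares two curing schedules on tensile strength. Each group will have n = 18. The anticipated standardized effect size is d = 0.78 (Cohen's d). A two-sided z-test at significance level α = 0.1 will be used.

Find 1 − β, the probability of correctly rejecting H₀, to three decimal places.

Noncentrality parameter: δ = d·√(n/2) = 0.78 × √(18/2) = 2.3400
Two-sided α = 0.1 → critical value z_{0.05} = 1.645.
Power = Φ(δ − 1.645) + Φ(−δ − 1.645) = Φ(0.695) + Φ(-3.985) = 0.7565 + 0.0000 = 0.7566.

Power ≈ 0.757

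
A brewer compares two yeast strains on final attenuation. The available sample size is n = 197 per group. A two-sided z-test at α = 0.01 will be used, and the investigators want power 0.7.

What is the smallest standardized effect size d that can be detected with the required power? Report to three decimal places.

d ≈ 0.312

Need Φ(δ − 2.576) = 0.7, so δ = 2.576 + 0.524 = 3.100.
(Lower-tail contribution to power is negligible for δ > 0.)
δ = d·√(n/2) ⇒ d = δ/√(n/2) = 3.100/√(197/2) = 0.3124.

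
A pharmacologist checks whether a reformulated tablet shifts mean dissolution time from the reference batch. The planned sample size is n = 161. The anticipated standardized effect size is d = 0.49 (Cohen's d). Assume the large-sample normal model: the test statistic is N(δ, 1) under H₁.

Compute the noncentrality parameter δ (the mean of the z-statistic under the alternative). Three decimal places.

δ ≈ 6.217

The noncentrality parameter scales effect size by the design's sample-size factor: δ = d·√n = 0.49 × √161 = 6.2174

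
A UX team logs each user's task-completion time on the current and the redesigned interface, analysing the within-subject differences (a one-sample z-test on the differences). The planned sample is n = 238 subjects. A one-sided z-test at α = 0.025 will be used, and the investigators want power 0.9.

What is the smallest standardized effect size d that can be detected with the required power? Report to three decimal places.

d ≈ 0.210

Required noncentrality: δ = z_{0.025} + z_{0.10} = 1.960 + 1.282 = 3.242.
δ = d·√n ⇒ d = δ/√n = 3.242/√238 = 0.2101.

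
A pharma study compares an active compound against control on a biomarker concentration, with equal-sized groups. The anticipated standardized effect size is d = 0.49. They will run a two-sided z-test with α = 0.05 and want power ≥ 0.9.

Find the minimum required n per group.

n = 88 per group

For power 0.9 need Φ(δ − z_{0.025}) = 0.9, so δ = z_{0.025} + z_{0.10} = 1.960 + 1.282 = 3.242.
(The Φ(−δ − z_{α/2}) term is vanishingly small for δ > 0 and is dropped in the standard sample-size formula.)
δ = d·√(n/2) ⇒ n = 2(δ/d)² = 2 × (3.242 / 0.49)² = 87.53.
Rounding up, n = 88 per group.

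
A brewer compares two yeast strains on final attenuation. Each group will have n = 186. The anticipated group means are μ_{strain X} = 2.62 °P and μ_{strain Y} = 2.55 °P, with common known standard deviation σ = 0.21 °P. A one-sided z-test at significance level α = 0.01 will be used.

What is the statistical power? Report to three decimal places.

Power ≈ 0.813

Standardized effect: d = |μ_{strain X} − μ_{strain Y}| / σ = |2.62 − 2.55| / 0.21 = 0.3333
Noncentrality parameter: δ = d·√(n/2) = 0.3333 × √(186/2) = 3.2146
One-sided α = 0.01 → critical value z_{0.01} = 2.326.
Power = Φ(δ − 2.326) = Φ(0.888) = 0.8128.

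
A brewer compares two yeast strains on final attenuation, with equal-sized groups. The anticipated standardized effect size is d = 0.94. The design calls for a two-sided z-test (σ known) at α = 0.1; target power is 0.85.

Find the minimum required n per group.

For power 0.85 need Φ(δ − z_{0.05}) = 0.85, so δ = z_{0.05} + z_{0.15} = 1.645 + 1.036 = 2.681.
(The Φ(−δ − z_{α/2}) term is vanishingly small for δ > 0 and is dropped in the standard sample-size formula.)
δ = d·√(n/2) ⇒ n = 2(δ/d)² = 2 × (2.681 / 0.94)² = 16.27.
Rounding up, n = 17 per group.

n = 17 per group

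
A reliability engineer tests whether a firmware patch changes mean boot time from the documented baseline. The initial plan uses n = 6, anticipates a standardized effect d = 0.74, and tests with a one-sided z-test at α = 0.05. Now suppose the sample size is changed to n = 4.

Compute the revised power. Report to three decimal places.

With n = 4: δ = d·√n = 0.74 × √4 = 1.4800. Critical value z_{0.05} = 1.645.
Revised power = Φ(δ − 1.645) = Φ(-0.165) = 0.4345.

Power ≈ 0.435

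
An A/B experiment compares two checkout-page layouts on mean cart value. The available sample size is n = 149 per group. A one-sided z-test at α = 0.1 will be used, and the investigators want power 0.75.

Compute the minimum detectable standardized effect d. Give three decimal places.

Need Φ(δ − 1.282) = 0.75, so δ = 1.282 + 0.674 = 1.956.
δ = d·√(n/2) ⇒ d = δ/√(n/2) = 1.956/√(149/2) = 0.2266.

d ≈ 0.227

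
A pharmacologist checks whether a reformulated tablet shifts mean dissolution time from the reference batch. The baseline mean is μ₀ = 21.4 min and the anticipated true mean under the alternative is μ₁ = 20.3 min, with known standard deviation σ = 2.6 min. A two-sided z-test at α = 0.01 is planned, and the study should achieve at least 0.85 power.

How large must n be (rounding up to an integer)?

Standardized effect: d = |μ₁ − μ₀| / σ = |20.3 − 21.4| / 2.6 = 0.4231
Set Φ(δ − 2.576) = 0.85; then δ − 2.576 = Φ⁻¹(0.85) = 1.036, giving δ = 3.612.
(Ignoring the negligible lower-tail rejection probability gives the usual closed-form inversion.)
δ = d·√n ⇒ n = (δ/d)² = (3.612 / 0.4231)² = 72.90.
Rounding up, n = 73.

n = 73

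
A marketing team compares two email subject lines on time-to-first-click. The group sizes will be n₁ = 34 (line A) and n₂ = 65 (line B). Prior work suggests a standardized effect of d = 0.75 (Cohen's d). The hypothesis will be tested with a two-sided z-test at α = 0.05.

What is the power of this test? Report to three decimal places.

Power ≈ 0.943

Noncentrality parameter: δ = d / √(1/n₁ + 1/n₂) = 0.75 / √(1/34 + 1/65) = 3.5436
Two-sided α = 0.05 → critical value z_{0.025} = 1.960.
Power = Φ(δ − 1.960) + Φ(−δ − 1.960) = Φ(1.584) + Φ(-5.504) = 0.9434 + 0.0000 = 0.9434.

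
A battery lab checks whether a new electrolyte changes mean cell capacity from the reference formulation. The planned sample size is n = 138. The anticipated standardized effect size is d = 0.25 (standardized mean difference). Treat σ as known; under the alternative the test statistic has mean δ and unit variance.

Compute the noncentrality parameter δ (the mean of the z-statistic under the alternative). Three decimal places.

δ = d·√n = 0.25 × √138 = 2.9368

δ ≈ 2.937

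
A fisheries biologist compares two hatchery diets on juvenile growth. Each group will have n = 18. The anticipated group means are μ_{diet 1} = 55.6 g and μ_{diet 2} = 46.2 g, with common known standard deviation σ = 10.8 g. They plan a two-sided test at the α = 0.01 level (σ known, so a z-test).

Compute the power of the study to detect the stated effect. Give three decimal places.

Standardized effect: d = |μ_{diet 1} − μ_{diet 2}| / σ = |55.6 − 46.2| / 10.8 = 0.8704
Noncentrality parameter: δ = d·√(n/2) = 0.8704 × √(18/2) = 2.6111
Two-sided α = 0.01 → critical value z_{0.005} = 2.576.
Power = Φ(δ − 2.576) + Φ(−δ − 2.576) = Φ(0.035) + Φ(-5.187) = 0.5141 + 0.0000 = 0.5141.

Power ≈ 0.514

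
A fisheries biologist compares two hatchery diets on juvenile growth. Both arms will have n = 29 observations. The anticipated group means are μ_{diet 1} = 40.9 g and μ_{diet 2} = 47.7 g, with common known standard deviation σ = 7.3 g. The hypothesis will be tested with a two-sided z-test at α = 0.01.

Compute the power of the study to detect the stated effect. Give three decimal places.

Standardized effect: d = |μ_{diet 1} − μ_{diet 2}| / σ = |40.9 − 47.7| / 7.3 = 0.9315
Noncentrality parameter: δ = d·√(n/2) = 0.9315 × √(29/2) = 3.5471
Critical value for a two-sided test at α = 0.01: z_{α/2} = 2.576.
Power = Φ(δ − 2.576) + Φ(−δ − 2.576) = Φ(0.971) + Φ(-6.123) = 0.8343 + 0.0000 = 0.8343.

Power ≈ 0.834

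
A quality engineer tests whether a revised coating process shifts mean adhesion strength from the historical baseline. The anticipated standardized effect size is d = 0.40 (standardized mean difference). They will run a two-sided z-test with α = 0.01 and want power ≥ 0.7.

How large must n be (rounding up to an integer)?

For power 0.7 need Φ(δ − z_{0.005}) = 0.7, so δ = z_{0.005} + z_{0.30} = 2.576 + 0.524 = 3.100.
(The Φ(−δ − z_{α/2}) term is vanishingly small for δ > 0 and is dropped in the standard sample-size formula.)
δ = d·√n ⇒ n = (δ/d)² = (3.100 / 0.40)² = 60.07.
Rounding up, n = 61.

n = 61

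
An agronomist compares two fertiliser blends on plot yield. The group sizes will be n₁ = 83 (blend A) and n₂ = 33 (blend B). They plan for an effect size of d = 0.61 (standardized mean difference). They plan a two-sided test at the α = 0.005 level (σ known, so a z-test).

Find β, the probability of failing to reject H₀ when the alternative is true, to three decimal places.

β ≈ 0.438

Noncentrality parameter: δ = d / √(1/n₁ + 1/n₂) = 0.61 / √(1/83 + 1/33) = 2.9641
Two-sided α = 0.005 → critical value z_{0.0025} = 2.807.
Power = Φ(δ − 2.807) + Φ(−δ − 2.807) = Φ(0.157) + Φ(-5.771) = 0.5624 + 0.0000 = 0.5624.
Type II error: β = 1 − power = 1 − 0.5624 = 0.4376.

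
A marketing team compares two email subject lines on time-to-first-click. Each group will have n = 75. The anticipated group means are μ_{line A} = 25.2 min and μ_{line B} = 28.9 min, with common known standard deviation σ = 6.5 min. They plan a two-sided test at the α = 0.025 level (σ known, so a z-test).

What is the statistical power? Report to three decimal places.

Standardized effect: d = |μ_{line A} − μ_{line B}| / σ = |25.2 − 28.9| / 6.5 = 0.5692
Noncentrality parameter: λ = d·√(n/2) = 0.5692 × √(75/2) = 3.4858
Critical value for a two-sided test at α = 0.025: z_{α/2} = 2.241.
Power = Φ(λ − 2.241) + Φ(−λ − 2.241) = Φ(1.244) + Φ(-5.727) = 0.8933 + 0.0000 = 0.8933.

Power ≈ 0.893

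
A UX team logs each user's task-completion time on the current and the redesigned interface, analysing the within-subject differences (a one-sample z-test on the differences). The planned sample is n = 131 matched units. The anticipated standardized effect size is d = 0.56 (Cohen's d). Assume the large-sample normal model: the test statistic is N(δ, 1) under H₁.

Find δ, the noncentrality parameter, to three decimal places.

δ = d·√n = 0.56 × √131 = 6.4095

δ ≈ 6.409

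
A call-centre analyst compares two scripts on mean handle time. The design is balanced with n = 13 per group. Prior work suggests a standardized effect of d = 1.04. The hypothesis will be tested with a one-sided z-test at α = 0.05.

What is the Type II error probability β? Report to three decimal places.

β ≈ 0.157

Noncentrality parameter: δ = d·√(n/2) = 1.04 × √(13/2) = 2.6515
One-sided α = 0.05 → critical value z_{0.05} = 1.645.
Power = Φ(δ − 1.645) = Φ(1.007) = 0.8429.
Type II error: β = 1 − power = 1 − 0.8429 = 0.1571.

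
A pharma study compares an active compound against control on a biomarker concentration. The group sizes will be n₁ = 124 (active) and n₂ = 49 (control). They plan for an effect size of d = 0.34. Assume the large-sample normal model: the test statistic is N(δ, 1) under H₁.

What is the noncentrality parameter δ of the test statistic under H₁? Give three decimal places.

δ = d / √(1/n₁ + 1/n₂) = 0.34 / √(1/124 + 1/49) = 2.0150

δ ≈ 2.015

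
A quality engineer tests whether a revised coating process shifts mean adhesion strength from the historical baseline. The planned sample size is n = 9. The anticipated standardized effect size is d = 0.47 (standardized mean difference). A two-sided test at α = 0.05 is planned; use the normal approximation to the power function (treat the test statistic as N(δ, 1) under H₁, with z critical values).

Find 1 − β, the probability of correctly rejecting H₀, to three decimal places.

Power ≈ 0.292

Noncentrality parameter: δ = d·√n = 0.47 × √9 = 1.4100
Critical value for a two-sided test at α = 0.05: z_{α/2} = 1.960.
Power = Φ(δ − 1.960) + Φ(−δ − 1.960) = Φ(-0.550) + Φ(-3.370) = 0.2912 + 0.0004 = 0.2915.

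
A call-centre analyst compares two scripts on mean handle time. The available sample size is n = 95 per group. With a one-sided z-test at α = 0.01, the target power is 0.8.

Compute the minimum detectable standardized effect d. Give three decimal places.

Need Φ(δ − 2.326) = 0.8, so δ = 2.326 + 0.842 = 3.168.
δ = d·√(n/2) ⇒ d = δ/√(n/2) = 3.168/√(95/2) = 0.4597.

d ≈ 0.460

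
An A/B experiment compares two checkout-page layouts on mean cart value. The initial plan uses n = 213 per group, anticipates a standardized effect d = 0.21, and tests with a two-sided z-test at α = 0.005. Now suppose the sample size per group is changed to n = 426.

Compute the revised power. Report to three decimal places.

Power ≈ 0.602

With n = 426 per group: δ = d·√(n/2) = 0.21 × √(426/2) = 3.0648. Critical value z_{0.0025} = 2.807.
Revised power = Φ(δ − 2.807) + Φ(−δ − 2.807) = Φ(0.258) + Φ(-5.872) = 0.6017 + 0.0000 = 0.6017.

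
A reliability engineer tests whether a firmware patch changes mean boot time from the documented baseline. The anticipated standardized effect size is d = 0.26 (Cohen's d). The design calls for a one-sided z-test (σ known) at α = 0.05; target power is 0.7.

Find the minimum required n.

Set Φ(δ − 1.645) = 0.7; then δ − 1.645 = Φ⁻¹(0.7) = 0.524, giving δ = 2.169.
δ = d·√n ⇒ n = (δ/d)² = (2.169 / 0.26)² = 69.61.
Round up to the next whole unit.

n = 70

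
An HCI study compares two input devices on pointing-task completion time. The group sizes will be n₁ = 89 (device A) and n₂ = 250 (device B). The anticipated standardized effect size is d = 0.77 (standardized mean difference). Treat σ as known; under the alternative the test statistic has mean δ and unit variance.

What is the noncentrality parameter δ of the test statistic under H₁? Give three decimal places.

δ ≈ 6.238

The noncentrality parameter scales effect size by the design's sample-size factor: δ = d / √(1/n₁ + 1/n₂) = 0.77 / √(1/89 + 1/250) = 6.2382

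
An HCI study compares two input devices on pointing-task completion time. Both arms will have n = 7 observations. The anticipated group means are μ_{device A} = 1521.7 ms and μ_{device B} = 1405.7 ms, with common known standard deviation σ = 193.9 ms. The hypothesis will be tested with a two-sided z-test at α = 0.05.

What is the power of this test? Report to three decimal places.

Power ≈ 0.201

Standardized effect: d = |μ_{device A} − μ_{device B}| / σ = |1521.7 − 1405.7| / 193.9 = 0.5982
Noncentrality parameter: δ = d·√(n/2) = 0.5982 × √(7/2) = 1.1192
Critical value for a two-sided test at α = 0.05: z_{α/2} = 1.960.
Power = Φ(δ − 1.960) + Φ(−δ − 1.960) = Φ(-0.841) + Φ(-3.079) = 0.2002 + 0.0010 = 0.2013.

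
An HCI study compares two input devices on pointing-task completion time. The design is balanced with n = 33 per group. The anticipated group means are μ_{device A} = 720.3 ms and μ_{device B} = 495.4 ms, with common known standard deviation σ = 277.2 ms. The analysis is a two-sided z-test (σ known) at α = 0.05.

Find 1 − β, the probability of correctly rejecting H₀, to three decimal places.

Power ≈ 0.909

Standardized effect: d = |μ_{device A} − μ_{device B}| / σ = |720.3 − 495.4| / 277.2 = 0.8113
Noncentrality parameter: λ = d·√(n/2) = 0.8113 × √(33/2) = 3.2956
Two-sided α = 0.05 → critical value z_{0.025} = 1.960.
Power = Φ(λ − 1.960) + Φ(−λ − 1.960) = Φ(1.336) + Φ(-5.256) = 0.9092 + 0.0000 = 0.9092.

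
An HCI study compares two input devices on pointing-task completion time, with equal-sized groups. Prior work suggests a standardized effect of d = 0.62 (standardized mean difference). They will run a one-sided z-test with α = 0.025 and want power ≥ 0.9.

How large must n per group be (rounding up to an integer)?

n = 55 per group

For power 0.9 need Φ(δ − z_{0.025}) = 0.9, so δ = z_{0.025} + z_{0.10} = 1.960 + 1.282 = 3.242.
δ = d·√(n/2) ⇒ n = 2(δ/d)² = 2 × (3.242 / 0.62)² = 54.67.
Rounding up, n = 55 per group.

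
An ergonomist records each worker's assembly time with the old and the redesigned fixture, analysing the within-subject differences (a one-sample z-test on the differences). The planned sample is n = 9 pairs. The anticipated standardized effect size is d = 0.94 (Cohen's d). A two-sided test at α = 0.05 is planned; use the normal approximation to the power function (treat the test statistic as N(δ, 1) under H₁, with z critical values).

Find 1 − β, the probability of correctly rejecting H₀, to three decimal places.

Power ≈ 0.805

Noncentrality parameter: δ = d·√n = 0.94 × √9 = 2.8200
Critical value for a two-sided test at α = 0.05: z_{α/2} = 1.960.
Power = Φ(δ − 1.960) + Φ(−δ − 1.960) = Φ(0.860) + Φ(-4.780) = 0.8051 + 0.0000 = 0.8051.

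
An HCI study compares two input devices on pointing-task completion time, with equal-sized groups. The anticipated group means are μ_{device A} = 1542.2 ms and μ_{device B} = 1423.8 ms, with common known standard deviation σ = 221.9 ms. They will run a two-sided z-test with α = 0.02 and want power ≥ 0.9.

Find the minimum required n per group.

n = 92 per group

Standardized effect: d = |μ_{device A} − μ_{device B}| / σ = |1542.2 − 1423.8| / 221.9 = 0.5336
Set Φ(δ − 2.326) = 0.9; then δ − 2.326 = Φ⁻¹(0.9) = 1.282, giving δ = 3.608.
(The Φ(−δ − z_{α/2}) term is vanishingly small for δ > 0 and is dropped in the standard sample-size formula.)
δ = d·√(n/2) ⇒ n = 2(δ/d)² = 2 × (3.608 / 0.5336)² = 91.44.
Rounding up, n = 92 per group.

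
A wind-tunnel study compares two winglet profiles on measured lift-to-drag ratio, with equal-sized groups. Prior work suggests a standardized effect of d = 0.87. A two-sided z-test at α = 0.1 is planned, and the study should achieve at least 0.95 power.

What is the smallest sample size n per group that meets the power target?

Set Φ(δ − 1.645) = 0.95; then δ − 1.645 = Φ⁻¹(0.95) = 1.645, giving δ = 3.290.
(The Φ(−δ − z_{α/2}) term is vanishingly small for δ > 0 and is dropped in the standard sample-size formula.)
δ = d·√(n/2) ⇒ n = 2(δ/d)² = 2 × (3.290 / 0.87)² = 28.60.
Round up to the next whole unit.

n = 29 per group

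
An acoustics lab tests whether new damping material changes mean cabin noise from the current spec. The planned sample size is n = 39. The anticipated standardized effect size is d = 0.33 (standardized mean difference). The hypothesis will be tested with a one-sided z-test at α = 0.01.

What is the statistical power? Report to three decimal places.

Noncentrality parameter: δ = d·√n = 0.33 × √39 = 2.0608
One-sided α = 0.01 → critical value z_{0.01} = 2.326.
Power = Φ(δ − 2.326) = Φ(-0.265) = 0.3953.

Power ≈ 0.395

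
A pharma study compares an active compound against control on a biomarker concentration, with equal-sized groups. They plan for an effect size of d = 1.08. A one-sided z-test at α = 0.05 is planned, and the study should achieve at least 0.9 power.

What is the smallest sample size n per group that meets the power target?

n = 15 per group

For power 0.9 need Φ(δ − z_{0.05}) = 0.9, so δ = z_{0.05} + z_{0.10} = 1.645 + 1.282 = 2.926.
δ = d·√(n/2) ⇒ n = 2(δ/d)² = 2 × (2.926 / 1.08)² = 14.68.
Rounding up, n = 15 per group.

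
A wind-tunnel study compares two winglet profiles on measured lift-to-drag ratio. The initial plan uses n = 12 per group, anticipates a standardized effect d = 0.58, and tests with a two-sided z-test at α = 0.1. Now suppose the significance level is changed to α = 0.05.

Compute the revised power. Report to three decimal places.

δ = d·√(n/2) = 0.58 × √(12/2) = 1.4207 (unchanged). New critical value: z_{0.025} = 1.960.
Revised power = Φ(δ − 1.960) + Φ(−δ − 1.960) = Φ(-0.539) + Φ(-3.381) = 0.2949 + 0.0004 = 0.2952.

Power ≈ 0.295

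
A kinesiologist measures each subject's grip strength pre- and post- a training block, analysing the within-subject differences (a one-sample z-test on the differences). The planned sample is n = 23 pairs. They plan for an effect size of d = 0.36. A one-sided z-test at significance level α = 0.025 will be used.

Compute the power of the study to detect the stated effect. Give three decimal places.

Noncentrality parameter: δ = d·√n = 0.36 × √23 = 1.7265
Critical value for a one-sided test at α = 0.025: z_α = 1.960.
Power = P(Z > 1.960 − δ) = Φ(-0.233) = 0.4077.

Power ≈ 0.408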